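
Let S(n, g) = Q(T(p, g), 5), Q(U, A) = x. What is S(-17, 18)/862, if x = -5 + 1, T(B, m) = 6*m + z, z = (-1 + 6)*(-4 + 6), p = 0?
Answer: -2/431 ≈ -0.0046404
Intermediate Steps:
z = 10 (z = 5*2 = 10)
T(B, m) = 10 + 6*m (T(B, m) = 6*m + 10 = 10 + 6*m)
x = -4
Q(U, A) = -4
S(n, g) = -4
S(-17, 18)/862 = -4/862 = -4*1/862 = -2/431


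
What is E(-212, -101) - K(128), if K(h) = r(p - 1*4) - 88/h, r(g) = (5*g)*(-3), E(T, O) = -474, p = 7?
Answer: -6853/16 ≈ -428.31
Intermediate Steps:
r(g) = -15*g
K(h) = -45 - 88/h (K(h) = -15*(7 - 1*4) - 88/h = -15*(7 - 4) - 88/h = -15*3 - 88/h = -45 - 88/h)
E(-212, -101) - K(128) = -474 - (-45 - 88/128) = -474 - (-45 - 88*1/128) = -474 - (-45 - 11/16) = -474 - 1*(-731/16) = -474 + 731/16 = -6853/16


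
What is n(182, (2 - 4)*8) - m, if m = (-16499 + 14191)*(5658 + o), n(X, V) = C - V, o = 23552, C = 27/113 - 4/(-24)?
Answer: 45708520163/678 ≈ 6.7417e+7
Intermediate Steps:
C = 275/678 (C = 27*(1/113) - 4*(-1/24) = 27/113 + ⅙ = 275/678 ≈ 0.40560)
n(X, V) = 275/678 - V
m = -67416680 (m = (-16499 + 14191)*(5658 + 23552) = -2308*29210 = -67416680)
n(182, (2 - 4)*8) - m = (275/678 - (2 - 4)*8) - 1*(-67416680) = (275/678 - (-2)*8) + 67416680 = (275/678 - 1*(-16)) + 67416680 = (275/678 + 16) + 67416680 = 11123/678 + 67416680 = 45708520163/678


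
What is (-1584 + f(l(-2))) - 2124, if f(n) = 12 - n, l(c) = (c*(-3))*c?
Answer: -3684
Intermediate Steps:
l(c) = -3*c² (l(c) = (-3*c)*c = -3*c²)
(-1584 + f(l(-2))) - 2124 = (-1584 + (12 - (-3)*(-2)²)) - 2124 = (-1584 + (12 - (-3)*4)) - 2124 = (-1584 + (12 - 1*(-12))) - 2124 = (-1584 + (12 + 12)) - 2124 = (-1584 + 24) - 2124 = -1560 - 2124 = -3684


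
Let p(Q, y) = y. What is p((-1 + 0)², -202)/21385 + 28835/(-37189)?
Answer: -624148653/795286765 ≈ -0.78481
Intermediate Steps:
p((-1 + 0)², -202)/21385 + 28835/(-37189) = -202/21385 + 28835/(-37189) = -202*1/21385 + 28835*(-1/37189) = -202/21385 - 28835/37189 = -624148653/795286765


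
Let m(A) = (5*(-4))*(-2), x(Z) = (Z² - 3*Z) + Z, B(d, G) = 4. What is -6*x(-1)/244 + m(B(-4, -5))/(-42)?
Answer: -2629/2562 ≈ -1.0262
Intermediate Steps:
x(Z) = Z² - 2*Z
m(A) = 40 (m(A) = -20*(-2) = 40)
-6*x(-1)/244 + m(B(-4, -5))/(-42) = -(-6)*(-2 - 1)/244 + 40/(-42) = -(-6)*(-3)*(1/244) + 40*(-1/42) = -6*3*(1/244) - 20/21 = -18*1/244 - 20/21 = -9/122 - 20/21 = -2629/2562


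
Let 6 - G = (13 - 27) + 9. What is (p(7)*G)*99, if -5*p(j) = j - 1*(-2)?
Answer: -9801/5 ≈ -1960.2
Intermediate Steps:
p(j) = -⅖ - j/5 (p(j) = -(j - 1*(-2))/5 = -(j + 2)/5 = -(2 + j)/5 = -⅖ - j/5)
G = 11 (G = 6 - ((13 - 27) + 9) = 6 - (-14 + 9) = 6 - 1*(-5) = 6 + 5 = 11)
(p(7)*G)*99 = ((-⅖ - ⅕*7)*11)*99 = ((-⅖ - 7/5)*11)*99 = -9/5*11*99 = -99/5*99 = -9801/5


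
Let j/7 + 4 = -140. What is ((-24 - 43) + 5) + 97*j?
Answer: -97838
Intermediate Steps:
j = -1008 (j = -28 + 7*(-140) = -28 - 980 = -1008)
((-24 - 43) + 5) + 97*j = ((-24 - 43) + 5) + 97*(-1008) = (-67 + 5) - 97776 = -62 - 97776 = -97838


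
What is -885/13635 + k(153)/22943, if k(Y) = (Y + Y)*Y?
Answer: 41203925/20855187 ≈ 1.9757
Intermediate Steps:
k(Y) = 2*Y² (k(Y) = (2*Y)*Y = 2*Y²)
-885/13635 + k(153)/22943 = -885/13635 + (2*153²)/22943 = -885*1/13635 + (2*23409)*(1/22943) = -59/909 + 46818*(1/22943) = -59/909 + 46818/22943 = 41203925/20855187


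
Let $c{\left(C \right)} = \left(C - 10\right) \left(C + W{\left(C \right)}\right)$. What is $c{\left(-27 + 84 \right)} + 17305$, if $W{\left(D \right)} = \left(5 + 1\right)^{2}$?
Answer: $21676$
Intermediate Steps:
$W{\left(D \right)} = 36$ ($W{\left(D \right)} = 6^{2} = 36$)
$c{\left(C \right)} = \left(-10 + C\right) \left(36 + C\right)$ ($c{\left(C \right)} = \left(C - 10\right) \left(C + 36\right) = \left(-10 + C\right) \left(36 + C\right)$)
$c{\left(-27 + 84 \right)} + 17305 = \left(-360 + \left(-27 + 84\right)^{2} + 26 \left(-27 + 84\right)\right) + 17305 = \left(-360 + 57^{2} + 26 \cdot 57\right) + 17305 = \left(-360 + 3249 + 1482\right) + 17305 = 4371 + 17305 = 21676$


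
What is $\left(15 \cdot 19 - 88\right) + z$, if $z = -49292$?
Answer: $-49095$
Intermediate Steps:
$\left(15 \cdot 19 - 88\right) + z = \left(15 \cdot 19 - 88\right) - 49292 = \left(285 - 88\right) - 49292 = 197 - 49292 = -49095$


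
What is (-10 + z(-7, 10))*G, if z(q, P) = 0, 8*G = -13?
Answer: 65/4 ≈ 16.250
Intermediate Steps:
G = -13/8 (G = (⅛)*(-13) = -13/8 ≈ -1.6250)
(-10 + z(-7, 10))*G = (-10 + 0)*(-13/8) = -10*(-13/8) = 65/4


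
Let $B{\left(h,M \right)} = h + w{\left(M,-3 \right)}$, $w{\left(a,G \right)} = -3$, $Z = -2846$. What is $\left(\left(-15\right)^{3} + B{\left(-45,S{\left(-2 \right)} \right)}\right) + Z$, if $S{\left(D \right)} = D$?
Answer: $-6269$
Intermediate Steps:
$B{\left(h,M \right)} = -3 + h$ ($B{\left(h,M \right)} = h - 3 = -3 + h$)
$\left(\left(-15\right)^{3} + B{\left(-45,S{\left(-2 \right)} \right)}\right) + Z = \left(\left(-15\right)^{3} - 48\right) - 2846 = \left(-3375 - 48\right) - 2846 = -3423 - 2846 = -6269$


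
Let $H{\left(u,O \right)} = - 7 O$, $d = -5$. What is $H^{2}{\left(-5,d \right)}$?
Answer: $1225$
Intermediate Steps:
$H^{2}{\left(-5,d \right)} = \left(\left(-7\right) \left(-5\right)\right)^{2} = 35^{2} = 1225$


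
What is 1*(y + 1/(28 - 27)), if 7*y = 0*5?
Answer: 1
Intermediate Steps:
y = 0 (y = (0*5)/7 = (⅐)*0 = 0)
1*(y + 1/(28 - 27)) = 1*(0 + 1/(28 - 27)) = 1*(0 + 1/1) = 1*(0 + 1) = 1*1 = 1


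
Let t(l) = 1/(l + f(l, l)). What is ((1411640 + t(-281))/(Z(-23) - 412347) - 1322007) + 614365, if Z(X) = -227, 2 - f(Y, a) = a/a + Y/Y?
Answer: -82039664703587/115933294 ≈ -7.0765e+5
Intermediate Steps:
f(Y, a) = 0 (f(Y, a) = 2 - (a/a + Y/Y) = 2 - (1 + 1) = 2 - 1*2 = 2 - 2 = 0)
t(l) = 1/l (t(l) = 1/(l + 0) = 1/l)
((1411640 + t(-281))/(Z(-23) - 412347) - 1322007) + 614365 = ((1411640 + 1/(-281))/(-227 - 412347) - 1322007) + 614365 = ((1411640 - 1/281)/(-412574) - 1322007) + 614365 = ((396670839/281)*(-1/412574) - 1322007) + 614365 = (-396670839/115933294 - 1322007) + 614365 = -153265022871897/115933294 + 614365 = -82039664703587/115933294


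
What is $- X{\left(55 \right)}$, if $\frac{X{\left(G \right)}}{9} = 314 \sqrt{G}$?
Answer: $- 2826 \sqrt{55} \approx -20958.0$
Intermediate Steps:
$X{\left(G \right)} = 2826 \sqrt{G}$ ($X{\left(G \right)} = 9 \cdot 314 \sqrt{G} = 2826 \sqrt{G}$)
$- X{\left(55 \right)} = - 2826 \sqrt{55}$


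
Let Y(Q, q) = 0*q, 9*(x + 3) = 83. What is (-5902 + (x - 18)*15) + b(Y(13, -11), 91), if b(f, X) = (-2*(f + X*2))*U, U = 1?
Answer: -19328/3 ≈ -6442.7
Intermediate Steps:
x = 56/9 (x = -3 + (1/9)*83 = -3 + 83/9 = 56/9 ≈ 6.2222)
Y(Q, q) = 0
b(f, X) = -4*X - 2*f (b(f, X) = -2*(f + X*2)*1 = -2*(f + 2*X)*1 = (-4*X - 2*f)*1 = -4*X - 2*f)
(-5902 + (x - 18)*15) + b(Y(13, -11), 91) = (-5902 + (56/9 - 18)*15) + (-4*91 - 2*0) = (-5902 - 106/9*15) + (-364 + 0) = (-5902 - 530/3) - 364 = -18236/3 - 364 = -19328/3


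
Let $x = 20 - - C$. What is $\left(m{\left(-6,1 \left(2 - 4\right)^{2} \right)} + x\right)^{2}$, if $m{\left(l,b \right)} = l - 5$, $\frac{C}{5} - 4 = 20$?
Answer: $16641$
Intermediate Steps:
$C = 120$ ($C = 20 + 5 \cdot 20 = 20 + 100 = 120$)
$m{\left(l,b \right)} = -5 + l$
$x = 140$ ($x = 20 - \left(-1\right) 120 = 20 - -120 = 20 + 120 = 140$)
$\left(m{\left(-6,1 \left(2 - 4\right)^{2} \right)} + x\right)^{2} = \left(\left(-5 - 6\right) + 140\right)^{2} = \left(-11 + 140\right)^{2} = 129^{2} = 16641$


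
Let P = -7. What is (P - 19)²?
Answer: 676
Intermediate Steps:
(P - 19)² = (-7 - 19)² = (-26)² = 676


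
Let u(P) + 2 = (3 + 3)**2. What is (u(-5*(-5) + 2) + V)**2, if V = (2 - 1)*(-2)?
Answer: 1024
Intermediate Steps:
u(P) = 34 (u(P) = -2 + (3 + 3)**2 = -2 + 6**2 = -2 + 36 = 34)
V = -2 (V = 1*(-2) = -2)
(u(-5*(-5) + 2) + V)**2 = (34 - 2)**2 = 32**2 = 1024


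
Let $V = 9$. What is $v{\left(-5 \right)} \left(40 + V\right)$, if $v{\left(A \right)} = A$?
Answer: $-245$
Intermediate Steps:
$v{\left(-5 \right)} \left(40 + V\right) = - 5 \left(40 + 9\right) = \left(-5\right) 49 = -245$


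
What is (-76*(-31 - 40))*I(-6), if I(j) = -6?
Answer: -32376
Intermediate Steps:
(-76*(-31 - 40))*I(-6) = -76*(-31 - 40)*(-6) = -76*(-71)*(-6) = 5396*(-6) = -32376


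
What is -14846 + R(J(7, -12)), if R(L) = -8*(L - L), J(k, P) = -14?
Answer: -14846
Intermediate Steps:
R(L) = 0 (R(L) = -8*0 = 0)
-14846 + R(J(7, -12)) = -14846 + 0 = -14846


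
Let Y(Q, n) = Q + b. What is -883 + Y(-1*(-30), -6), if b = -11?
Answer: -864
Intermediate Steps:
Y(Q, n) = -11 + Q (Y(Q, n) = Q - 11 = -11 + Q)
-883 + Y(-1*(-30), -6) = -883 + (-11 - 1*(-30)) = -883 + (-11 + 30) = -883 + 19 = -864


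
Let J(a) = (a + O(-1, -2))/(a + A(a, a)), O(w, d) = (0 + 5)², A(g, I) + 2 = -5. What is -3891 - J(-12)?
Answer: -73916/19 ≈ -3890.3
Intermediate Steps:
A(g, I) = -7 (A(g, I) = -2 - 5 = -7)
O(w, d) = 25 (O(w, d) = 5² = 25)
J(a) = (25 + a)/(-7 + a) (J(a) = (a + 25)/(a - 7) = (25 + a)/(-7 + a))
-3891 - J(-12) = -3891 - (25 - 12)/(-7 - 12) = -3891 - 13/(-19) = -3891 - (-1)*13/19 = -3891 - 1*(-13/19) = -3891 + 13/19 = -73916/19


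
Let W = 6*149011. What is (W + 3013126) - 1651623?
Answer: 2255569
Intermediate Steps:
W = 894066
(W + 3013126) - 1651623 = (894066 + 3013126) - 1651623 = 3907192 - 1651623 = 2255569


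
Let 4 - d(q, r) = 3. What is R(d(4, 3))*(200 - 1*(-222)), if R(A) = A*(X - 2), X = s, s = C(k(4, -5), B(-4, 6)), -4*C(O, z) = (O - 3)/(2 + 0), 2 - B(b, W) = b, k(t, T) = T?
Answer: -422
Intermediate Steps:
d(q, r) = 1 (d(q, r) = 4 - 1*3 = 4 - 3 = 1)
B(b, W) = 2 - b
C(O, z) = 3/8 - O/8 (C(O, z) = -(O - 3)/(4*(2 + 0)) = -(-3 + O)/(4*2) = -(-3/2 + O/2)/4 = 3/8 - O/8)
s = 1 (s = 3/8 - ⅛*(-5) = 3/8 + 5/8 = 1)
X = 1
R(A) = -A (R(A) = A*(1 - 2) = A*(-1) = -A)
R(d(4, 3))*(200 - 1*(-222)) = (-1*1)*(200 - 1*(-222)) = -(200 + 222) = -1*422 = -422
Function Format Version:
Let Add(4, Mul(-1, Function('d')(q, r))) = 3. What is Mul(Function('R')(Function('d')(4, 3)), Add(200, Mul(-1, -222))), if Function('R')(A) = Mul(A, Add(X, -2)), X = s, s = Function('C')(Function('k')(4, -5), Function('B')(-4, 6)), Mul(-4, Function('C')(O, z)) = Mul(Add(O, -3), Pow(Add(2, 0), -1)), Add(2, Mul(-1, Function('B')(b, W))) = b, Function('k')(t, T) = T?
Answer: -422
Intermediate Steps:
Function('d')(q, r) = 1 (Function('d')(q, r) = Add(4, Mul(-1, 3)) = Add(4, -3) = 1)
Function('B')(b, W) = Add(2, Mul(-1, b))
Function('C')(O, z) = Add(Rational(3, 8), Mul(Rational(-1, 8), O)) (Function('C')(O, z) = Mul(Rational(-1, 4), Mul(Add(O, -3), Pow(Add(2, 0), -1))) = Mul(Rational(-1, 4), Mul(Add(-3, O), Pow(2, -1))) = Mul(Rational(-1, 4), Mul(Add(-3, O), Rational(1, 2))) = Mul(Rational(-1, 4), Add(Rational(-3, 2), Mul(Rational(1, 2), O))) = Add(Rational(3, 8), Mul(Rational(-1, 8), O)))
s = 1 (s = Add(Rational(3, 8), Mul(Rational(-1, 8), -5)) = Add(Rational(3, 8), Rational(5, 8)) = 1)
X = 1
Function('R')(A) = Mul(-1, A) (Function('R')(A) = Mul(A, Add(1, -2)) = Mul(A, -1) = Mul(-1, A))
Mul(Function('R')(Function('d')(4, 3)), Add(200, Mul(-1, -222))) = Mul(Mul(-1, 1), Add(200, Mul(-1, -222))) = Mul(-1, Add(200, 222)) = Mul(-1, 422) = -422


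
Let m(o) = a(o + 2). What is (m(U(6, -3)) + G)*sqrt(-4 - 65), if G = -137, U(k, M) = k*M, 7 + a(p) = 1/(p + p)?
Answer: -4609*I*sqrt(69)/32 ≈ -1196.4*I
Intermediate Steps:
a(p) = -7 + 1/(2*p) (a(p) = -7 + 1/(p + p) = -7 + 1/(2*p))
U(k, M) = M*k
m(o) = -7 + 1/(2*(2 + o)) (m(o) = -7 + 1/(2*(o + 2)) = -7 + 1/(2*(2 + o)))
(m(U(6, -3)) + G)*sqrt(-4 - 65) = ((-27 - (-42)*6)/(2*(2 - 3*6)) - 137)*sqrt(-4 - 65) = ((-27 - 14*(-18))/(2*(2 - 18)) - 137)*sqrt(-69) = ((1/2)*(-27 + 252)/(-16) - 137)*(I*sqrt(69)) = ((1/2)*(-1/16)*225 - 137)*(I*sqrt(69)) = (-225/32 - 137)*(I*sqrt(69)) = -4609*I*sqrt(69)/32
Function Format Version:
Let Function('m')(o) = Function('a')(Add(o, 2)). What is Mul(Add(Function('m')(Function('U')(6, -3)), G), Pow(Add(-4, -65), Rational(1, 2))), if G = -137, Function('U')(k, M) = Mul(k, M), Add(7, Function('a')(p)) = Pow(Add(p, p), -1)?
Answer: Mul(Rational(-4609, 32), I, Pow(69, Rational(1, 2))) ≈ Mul(-1196.4, I)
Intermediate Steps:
Function('a')(p) = Add(-7, Mul(Rational(1, 2), Pow(p, -1))) (Function('a')(p) = Add(-7, Pow(Add(p, p), -1)) = Add(-7, Pow(Mul(2, p), -1)) = Add(-7, Mul(Rational(1, 2), Pow(p, -1))))
Function('U')(k, M) = Mul(M, k)
Function('m')(o) = Add(-7, Mul(Rational(1, 2), Pow(Add(2, o), -1))) (Function('m')(o) = Add(-7, Mul(Rational(1, 2), Pow(Add(o, 2), -1))) = Add(-7, Mul(Rational(1, 2), Pow(Add(2, o), -1))))
Mul(Add(Function('m')(Function('U')(6, -3)), G), Pow(Add(-4, -65), Rational(1, 2))) = Mul(Add(Mul(Rational(1, 2), Pow(Add(2, Mul(-3, 6)), -1), Add(-27, Mul(-14, Mul(-3, 6)))), -137), Pow(Add(-4, -65), Rational(1, 2))) = Mul(Add(Mul(Rational(1, 2), Pow(Add(2, -18), -1), Add(-27, Mul(-14, -18))), -137), Pow(-69, Rational(1, 2))) = Mul(Add(Mul(Rational(1, 2), Pow(-16, -1), Add(-27, 252)), -137), Mul(I, Pow(69, Rational(1, 2)))) = Mul(Add(Mul(Rational(1, 2), Rational(-1, 16), 225), -137), Mul(I, Pow(69, Rational(1, 2)))) = Mul(Add(Rational(-225, 32), -137), Mul(I, Pow(69, Rational(1, 2)))) = Mul(Rational(-4609, 32), Mul(I, Pow(69, Rational(1, 2)))) = Mul(Rational(-4609, 32), I, Pow(69, Rational(1, 2)))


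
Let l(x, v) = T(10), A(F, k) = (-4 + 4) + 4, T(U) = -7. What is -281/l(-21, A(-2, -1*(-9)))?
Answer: 281/7 ≈ 40.143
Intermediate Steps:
A(F, k) = 4 (A(F, k) = 0 + 4 = 4)
l(x, v) = -7
-281/l(-21, A(-2, -1*(-9))) = -281/(-7) = -281*(-1/7) = 281/7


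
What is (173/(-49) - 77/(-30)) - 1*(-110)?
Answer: 160283/1470 ≈ 109.04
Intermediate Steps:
(173/(-49) - 77/(-30)) - 1*(-110) = (173*(-1/49) - 77*(-1/30)) + 110 = (-173/49 + 77/30) + 110 = -1417/1470 + 110 = 160283/1470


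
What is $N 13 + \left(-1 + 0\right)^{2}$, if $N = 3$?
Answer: $40$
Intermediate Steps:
$N 13 + \left(-1 + 0\right)^{2} = 3 \cdot 13 + \left(-1 + 0\right)^{2} = 39 + \left(-1\right)^{2} = 39 + 1 = 40$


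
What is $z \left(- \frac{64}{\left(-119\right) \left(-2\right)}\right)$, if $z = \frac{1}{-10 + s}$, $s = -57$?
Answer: $\frac{32}{7973} \approx 0.0040135$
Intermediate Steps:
$z = - \frac{1}{67}$ ($z = \frac{1}{-10 - 57} = \frac{1}{-67} = - \frac{1}{67} \approx -0.014925$)
$z \left(- \frac{64}{\left(-119\right) \left(-2\right)}\right) = - \frac{\left(-64\right) \frac{1}{\left(-119\right) \left(-2\right)}}{67} = - \frac{\left(-64\right) \frac{1}{238}}{67} = \left(- \frac{1}{67}\right) \left(- \frac{32}{119}\right) = \frac{32}{7973}$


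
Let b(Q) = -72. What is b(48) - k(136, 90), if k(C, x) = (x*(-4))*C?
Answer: 48888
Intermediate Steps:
k(C, x) = -4*C*x (k(C, x) = (-4*x)*C = -4*C*x)
b(48) - k(136, 90) = -72 - (-4)*136*90 = -72 - 1*(-48960) = -72 + 48960 = 48888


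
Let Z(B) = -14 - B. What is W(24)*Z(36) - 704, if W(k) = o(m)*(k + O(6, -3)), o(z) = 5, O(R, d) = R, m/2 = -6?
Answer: -8204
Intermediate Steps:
m = -12 (m = 2*(-6) = -12)
W(k) = 30 + 5*k (W(k) = 5*(k + 6) = 5*(6 + k) = 30 + 5*k)
W(24)*Z(36) - 704 = (30 + 5*24)*(-14 - 1*36) - 704 = (30 + 120)*(-14 - 36) - 704 = 150*(-50) - 704 = -7500 - 704 = -8204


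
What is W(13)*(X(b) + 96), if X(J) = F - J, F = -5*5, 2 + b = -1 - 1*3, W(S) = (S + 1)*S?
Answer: 14014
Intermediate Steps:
W(S) = S*(1 + S) (W(S) = (1 + S)*S = S*(1 + S))
b = -6 (b = -2 + (-1 - 1*3) = -2 + (-1 - 3) = -2 - 4 = -6)
F = -25
X(J) = -25 - J
W(13)*(X(b) + 96) = (13*(1 + 13))*((-25 - 1*(-6)) + 96) = (13*14)*((-25 + 6) + 96) = 182*(-19 + 96) = 182*77 = 14014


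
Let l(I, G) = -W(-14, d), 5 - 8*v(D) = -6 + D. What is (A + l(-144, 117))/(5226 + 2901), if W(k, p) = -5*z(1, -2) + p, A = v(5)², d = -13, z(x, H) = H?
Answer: 19/43344 ≈ 0.00043835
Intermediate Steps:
v(D) = 11/8 - D/8 (v(D) = 5/8 - (-6 + D)/8 = 5/8 + (¾ - D/8) = 11/8 - D/8)
A = 9/16 (A = (11/8 - ⅛*5)² = (11/8 - 5/8)² = (¾)² = 9/16 ≈ 0.56250)
W(k, p) = 10 + p (W(k, p) = -5*(-2) + p = 10 + p)
l(I, G) = 3 (l(I, G) = -(10 - 13) = -1*(-3) = 3)
(A + l(-144, 117))/(5226 + 2901) = (9/16 + 3)/(5226 + 2901) = (57/16)/8127 = (57/16)*(1/8127) = 19/43344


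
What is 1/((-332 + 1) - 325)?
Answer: -1/656 ≈ -0.0015244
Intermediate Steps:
1/((-332 + 1) - 325) = 1/(-331 - 325) = 1/(-656) = -1/656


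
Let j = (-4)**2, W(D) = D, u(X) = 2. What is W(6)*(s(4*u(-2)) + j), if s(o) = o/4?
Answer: 108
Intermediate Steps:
s(o) = o/4 (s(o) = o*(1/4) = o/4)
j = 16
W(6)*(s(4*u(-2)) + j) = 6*((4*2)/4 + 16) = 6*((1/4)*8 + 16) = 6*(2 + 16) = 6*18 = 108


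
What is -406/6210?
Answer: -203/3105 ≈ -0.065378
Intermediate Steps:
-406/6210 = -1*203/3105 = -203/3105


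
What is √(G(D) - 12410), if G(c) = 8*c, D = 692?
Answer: I*√6874 ≈ 82.91*I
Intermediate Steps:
√(G(D) - 12410) = √(8*692 - 12410) = √(5536 - 12410) = √(-6874) = I*√6874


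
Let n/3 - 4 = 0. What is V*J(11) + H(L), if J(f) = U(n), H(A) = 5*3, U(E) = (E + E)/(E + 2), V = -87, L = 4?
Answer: -939/7 ≈ -134.14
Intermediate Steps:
n = 12 (n = 12 + 3*0 = 12 + 0 = 12)
U(E) = 2*E/(2 + E) (U(E) = (2*E)/(2 + E) = 2*E/(2 + E))
H(A) = 15
J(f) = 12/7 (J(f) = 2*12/(2 + 12) = 2*12/14 = 2*12*(1/14) = 12/7)
V*J(11) + H(L) = -87*12/7 + 15 = -1044/7 + 15 = -939/7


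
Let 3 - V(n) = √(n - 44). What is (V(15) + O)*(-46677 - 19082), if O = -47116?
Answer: 3098103767 + 65759*I*√29 ≈ 3.0981e+9 + 3.5412e+5*I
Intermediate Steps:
V(n) = 3 - √(-44 + n) (V(n) = 3 - √(n - 44) = 3 - √(-44 + n))
(V(15) + O)*(-46677 - 19082) = ((3 - √(-44 + 15)) - 47116)*(-46677 - 19082) = ((3 - √(-29)) - 47116)*(-65759) = ((3 - I*√29) - 47116)*(-65759) = (-47113 - I*√29)*(-65759) = 3098103767 + 65759*I*√29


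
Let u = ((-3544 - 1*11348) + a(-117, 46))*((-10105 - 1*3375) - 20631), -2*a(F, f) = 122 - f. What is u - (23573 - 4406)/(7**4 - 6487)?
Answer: 693635593649/1362 ≈ 5.0928e+8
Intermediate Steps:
a(F, f) = -61 + f/2 (a(F, f) = -(122 - f)/2 = -61 + f/2)
u = 509277230 (u = ((-3544 - 1*11348) + (-61 + (1/2)*46))*((-10105 - 1*3375) - 20631) = ((-3544 - 11348) + (-61 + 23))*((-10105 - 3375) - 20631) = (-14892 - 38)*(-13480 - 20631) = -14930*(-34111) = 509277230)
u - (23573 - 4406)/(7**4 - 6487) = 509277230 - (23573 - 4406)/(7**4 - 6487) = 509277230 - 19167/(2401 - 6487) = 509277230 - 19167/(-4086) = 509277230 - 19167*(-1)/4086 = 509277230 - 1*(-6389/1362) = 509277230 + 6389/1362 = 693635593649/1362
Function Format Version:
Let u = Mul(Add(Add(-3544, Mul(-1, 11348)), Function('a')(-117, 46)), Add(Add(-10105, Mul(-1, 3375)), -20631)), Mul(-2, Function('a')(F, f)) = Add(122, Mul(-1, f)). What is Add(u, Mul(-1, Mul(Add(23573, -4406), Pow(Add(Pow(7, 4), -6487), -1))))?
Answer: Rational(693635593649, 1362) ≈ 5.0928e+8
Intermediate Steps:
Function('a')(F, f) = Add(-61, Mul(Rational(1, 2), f)) (Function('a')(F, f) = Mul(Rational(-1, 2), Add(122, Mul(-1, f))) = Add(-61, Mul(Rational(1, 2), f)))
u = 509277230 (u = Mul(Add(Add(-3544, Mul(-1, 11348)), Add(-61, Mul(Rational(1, 2), 46))), Add(Add(-10105, Mul(-1, 3375)), -20631)) = Mul(Add(Add(-3544, -11348), Add(-61, 23)), Add(Add(-10105, -3375), -20631)) = Mul(Add(-14892, -38), Add(-13480, -20631)) = Mul(-14930, -34111) = 509277230)
Add(u, Mul(-1, Mul(Add(23573, -4406), Pow(Add(Pow(7, 4), -6487), -1)))) = Add(509277230, Mul(-1, Mul(Add(23573, -4406), Pow(Add(Pow(7, 4), -6487), -1)))) = Add(509277230, Mul(-1, Mul(19167, Pow(Add(2401, -6487), -1)))) = Add(509277230, Mul(-1, Mul(19167, Pow(-4086, -1)))) = Add(509277230, Mul(-1, Mul(19167, Rational(-1, 4086)))) = Add(509277230, Mul(-1, Rational(-6389, 1362))) = Add(509277230, Rational(6389, 1362)) = Rational(693635593649, 1362)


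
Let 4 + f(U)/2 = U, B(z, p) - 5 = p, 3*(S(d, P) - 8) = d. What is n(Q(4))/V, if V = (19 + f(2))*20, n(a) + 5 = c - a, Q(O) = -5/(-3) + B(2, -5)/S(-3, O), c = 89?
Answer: 247/900 ≈ 0.27444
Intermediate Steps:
S(d, P) = 8 + d/3
B(z, p) = 5 + p
f(U) = -8 + 2*U
Q(O) = 5/3 (Q(O) = -5/(-3) + (5 - 5)/(8 + (1/3)*(-3)) = -5*(-1/3) + 0/(8 - 1) = 5/3 + 0/7 = 5/3 + 0*(1/7) = 5/3 + 0 = 5/3)
n(a) = 84 - a (n(a) = -5 + (89 - a) = 84 - a)
V = 300 (V = (19 + (-8 + 2*2))*20 = (19 + (-8 + 4))*20 = (19 - 4)*20 = 15*20 = 300)
n(Q(4))/V = (84 - 1*5/3)/300 = (84 - 5/3)*(1/300) = (247/3)*(1/300) = 247/900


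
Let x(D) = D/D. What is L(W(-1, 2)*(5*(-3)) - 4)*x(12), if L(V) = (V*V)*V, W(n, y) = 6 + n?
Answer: -493039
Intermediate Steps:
x(D) = 1
L(V) = V³ (L(V) = V²*V = V³)
L(W(-1, 2)*(5*(-3)) - 4)*x(12) = ((6 - 1)*(5*(-3)) - 4)³*1 = (5*(-15) - 4)³*1 = (-75 - 4)³*1 = (-79)³*1 = -493039*1 = -493039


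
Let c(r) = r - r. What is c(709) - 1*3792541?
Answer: -3792541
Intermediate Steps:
c(r) = 0
c(709) - 1*3792541 = 0 - 1*3792541 = 0 - 3792541 = -3792541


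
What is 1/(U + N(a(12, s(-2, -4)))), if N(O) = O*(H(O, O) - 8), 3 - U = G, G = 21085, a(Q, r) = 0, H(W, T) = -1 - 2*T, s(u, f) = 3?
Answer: -1/21082 ≈ -4.7434e-5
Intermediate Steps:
U = -21082 (U = 3 - 1*21085 = 3 - 21085 = -21082)
N(O) = O*(-9 - 2*O) (N(O) = O*((-1 - 2*O) - 8) = O*(-9 - 2*O))
1/(U + N(a(12, s(-2, -4)))) = 1/(-21082 - 1*0*(9 + 2*0)) = 1/(-21082 - 1*0*(9 + 0)) = 1/(-21082 - 1*0*9) = 1/(-21082 + 0) = 1/(-21082) = -1/21082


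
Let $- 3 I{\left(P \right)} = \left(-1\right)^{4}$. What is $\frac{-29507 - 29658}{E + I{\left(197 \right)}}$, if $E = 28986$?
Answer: $- \frac{177495}{86957} \approx -2.0412$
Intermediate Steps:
$I{\left(P \right)} = - \frac{1}{3}$ ($I{\left(P \right)} = - \frac{\left(-1\right)^{4}}{3} = \left(- \frac{1}{3}\right) 1 = - \frac{1}{3}$)
$\frac{-29507 - 29658}{E + I{\left(197 \right)}} = \frac{-29507 - 29658}{28986 - \frac{1}{3}} = \frac{-29507 - 29658}{\frac{86957}{3}} = \left(-29507 - 29658\right) \frac{3}{86957} = \left(-59165\right) \frac{3}{86957} = - \frac{177495}{86957}$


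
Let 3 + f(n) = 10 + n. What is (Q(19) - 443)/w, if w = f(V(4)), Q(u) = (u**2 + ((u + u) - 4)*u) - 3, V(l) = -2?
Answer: 561/5 ≈ 112.20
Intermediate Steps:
f(n) = 7 + n (f(n) = -3 + (10 + n) = 7 + n)
Q(u) = -3 + u**2 + u*(-4 + 2*u) (Q(u) = (u**2 + (2*u - 4)*u) - 3 = (u**2 + (-4 + 2*u)*u) - 3 = (u**2 + u*(-4 + 2*u)) - 3 = -3 + u**2 + u*(-4 + 2*u))
w = 5 (w = 7 - 2 = 5)
(Q(19) - 443)/w = ((-3 - 4*19 + 3*19**2) - 443)/5 = ((-3 - 76 + 3*361) - 443)*(1/5) = ((-3 - 76 + 1083) - 443)*(1/5) = (1004 - 443)*(1/5) = 561*(1/5) = 561/5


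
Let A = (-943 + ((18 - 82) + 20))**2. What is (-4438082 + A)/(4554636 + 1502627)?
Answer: -3463913/6057263 ≈ -0.57186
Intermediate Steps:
A = 974169 (A = (-943 + (-64 + 20))**2 = (-943 - 44)**2 = (-987)**2 = 974169)
(-4438082 + A)/(4554636 + 1502627) = (-4438082 + 974169)/(4554636 + 1502627) = -3463913/6057263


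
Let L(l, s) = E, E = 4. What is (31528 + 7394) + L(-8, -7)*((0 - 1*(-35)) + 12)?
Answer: 39110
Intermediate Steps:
L(l, s) = 4
(31528 + 7394) + L(-8, -7)*((0 - 1*(-35)) + 12) = (31528 + 7394) + 4*((0 - 1*(-35)) + 12) = 38922 + 4*((0 + 35) + 12) = 38922 + 4*(35 + 12) = 38922 + 4*47 = 38922 + 188 = 39110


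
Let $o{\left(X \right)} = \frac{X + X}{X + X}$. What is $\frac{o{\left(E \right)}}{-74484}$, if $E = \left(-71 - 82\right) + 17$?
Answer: $- \frac{1}{74484} \approx -1.3426 \cdot 10^{-5}$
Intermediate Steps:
$E = -136$ ($E = -153 + 17 = -136$)
$o{\left(X \right)} = 1$ ($o{\left(X \right)} = \frac{2 X}{2 X} = 2 X \frac{1}{2 X} = 1$)
$\frac{o{\left(E \right)}}{-74484} = 1 \frac{1}{-74484} = 1 \left(- \frac{1}{74484}\right) = - \frac{1}{74484}$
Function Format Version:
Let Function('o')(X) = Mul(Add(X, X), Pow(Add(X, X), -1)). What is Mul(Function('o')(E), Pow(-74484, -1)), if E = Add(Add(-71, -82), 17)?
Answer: Rational(-1, 74484) ≈ -1.3426e-5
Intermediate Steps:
E = -136 (E = Add(-153, 17) = -136)
Function('o')(X) = 1 (Function('o')(X) = Mul(Mul(2, X), Pow(Mul(2, X), -1)) = Mul(Mul(2, X), Mul(Rational(1, 2), Pow(X, -1))) = 1)
Mul(Function('o')(E), Pow(-74484, -1)) = Mul(1, Pow(-74484, -1)) = Mul(1, Rational(-1, 74484)) = Rational(-1, 74484)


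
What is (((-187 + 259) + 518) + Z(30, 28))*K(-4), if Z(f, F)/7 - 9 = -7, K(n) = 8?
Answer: 4832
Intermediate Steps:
Z(f, F) = 14 (Z(f, F) = 63 + 7*(-7) = 63 - 49 = 14)
(((-187 + 259) + 518) + Z(30, 28))*K(-4) = (((-187 + 259) + 518) + 14)*8 = ((72 + 518) + 14)*8 = (590 + 14)*8 = 604*8 = 4832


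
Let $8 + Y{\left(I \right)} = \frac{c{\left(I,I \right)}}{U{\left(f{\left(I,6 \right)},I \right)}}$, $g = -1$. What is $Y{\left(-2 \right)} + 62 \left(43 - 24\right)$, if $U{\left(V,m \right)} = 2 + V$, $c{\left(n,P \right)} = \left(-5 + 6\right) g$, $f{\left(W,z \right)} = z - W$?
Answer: $\frac{11699}{10} \approx 1169.9$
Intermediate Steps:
$c{\left(n,P \right)} = -1$ ($c{\left(n,P \right)} = \left(-5 + 6\right) \left(-1\right) = 1 \left(-1\right) = -1$)
$Y{\left(I \right)} = -8 - \frac{1}{8 - I}$ ($Y{\left(I \right)} = -8 - \frac{1}{2 - \left(-6 + I\right)} = -8 - \frac{1}{8 - I}$)
$Y{\left(-2 \right)} + 62 \left(43 - 24\right) = \frac{65 - -16}{-8 - 2} + 62 \left(43 - 24\right) = \frac{65 + 16}{-10} + 62 \left(43 - 24\right) = \left(- \frac{1}{10}\right) 81 + 62 \cdot 19 = - \frac{81}{10} + 1178 = \frac{11699}{10}$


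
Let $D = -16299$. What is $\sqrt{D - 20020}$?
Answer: $i \sqrt{36319} \approx 190.58 i$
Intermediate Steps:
$\sqrt{D - 20020} = \sqrt{-16299 - 20020} = \sqrt{-36319} = i \sqrt{36319}$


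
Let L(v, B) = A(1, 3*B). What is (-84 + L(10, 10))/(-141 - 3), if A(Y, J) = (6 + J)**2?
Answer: -101/12 ≈ -8.4167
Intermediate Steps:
L(v, B) = (6 + 3*B)**2
(-84 + L(10, 10))/(-141 - 3) = (-84 + 9*(2 + 10)**2)/(-141 - 3) = (-84 + 9*12**2)/(-144) = (-84 + 9*144)*(-1/144) = (-84 + 1296)*(-1/144) = 1212*(-1/144) = -101/12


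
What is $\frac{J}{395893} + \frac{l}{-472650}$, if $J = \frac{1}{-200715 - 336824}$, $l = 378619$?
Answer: $- \frac{80573124637094063}{100583666851106550} \approx -0.80106$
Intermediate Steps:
$J = - \frac{1}{537539}$ ($J = \frac{1}{-537539} = - \frac{1}{537539} \approx -1.8603 \cdot 10^{-6}$)
$\frac{J}{395893} + \frac{l}{-472650} = - \frac{1}{537539 \cdot 395893} + \frac{378619}{-472650} = \left(- \frac{1}{537539}\right) \frac{1}{395893} + 378619 \left(- \frac{1}{472650}\right) = - \frac{1}{212807927327} - \frac{378619}{472650} = - \frac{80573124637094063}{100583666851106550}$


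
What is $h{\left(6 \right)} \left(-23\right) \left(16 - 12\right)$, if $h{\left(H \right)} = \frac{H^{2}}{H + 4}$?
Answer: $- \frac{1656}{5} \approx -331.2$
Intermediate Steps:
$h{\left(H \right)} = \frac{H^{2}}{4 + H}$
$h{\left(6 \right)} \left(-23\right) \left(16 - 12\right) = \frac{6^{2}}{4 + 6} \left(-23\right) \left(16 - 12\right) = \frac{36}{10} \left(-23\right) \left(16 - 12\right) = 36 \cdot \frac{1}{10} \left(-23\right) 4 = \frac{18}{5} \left(-23\right) 4 = \left(- \frac{414}{5}\right) 4 = - \frac{1656}{5}$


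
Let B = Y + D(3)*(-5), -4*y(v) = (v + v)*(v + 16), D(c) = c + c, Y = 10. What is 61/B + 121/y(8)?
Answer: -2069/480 ≈ -4.3104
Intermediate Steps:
D(c) = 2*c
y(v) = -v*(16 + v)/2 (y(v) = -(v + v)*(v + 16)/4 = -2*v*(16 + v)/4 = -v*(16 + v)/2)
B = -20 (B = 10 + (2*3)*(-5) = 10 + 6*(-5) = 10 - 30 = -20)
61/B + 121/y(8) = 61/(-20) + 121/((-½*8*(16 + 8))) = 61*(-1/20) + 121/((-½*8*24)) = -61/20 + 121/(-96) = -61/20 + 121*(-1/96) = -61/20 - 121/96 = -2069/480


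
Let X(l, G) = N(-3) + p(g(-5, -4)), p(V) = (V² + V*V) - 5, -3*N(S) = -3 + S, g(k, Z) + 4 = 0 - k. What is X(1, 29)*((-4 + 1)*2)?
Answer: 6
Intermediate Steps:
g(k, Z) = -4 - k (g(k, Z) = -4 + (0 - k) = -4 - k)
N(S) = 1 - S/3 (N(S) = -(-3 + S)/3 = 1 - S/3)
p(V) = -5 + 2*V² (p(V) = (V² + V²) - 5 = 2*V² - 5 = -5 + 2*V²)
X(l, G) = -1 (X(l, G) = (1 - ⅓*(-3)) + (-5 + 2*(-4 - 1*(-5))²) = (1 + 1) + (-5 + 2*(-4 + 5)²) = 2 + (-5 + 2*1²) = 2 + (-5 + 2*1) = 2 + (-5 + 2) = 2 - 3 = -1)
X(1, 29)*((-4 + 1)*2) = -(-4 + 1)*2 = -(-3)*2 = -1*(-6) = 6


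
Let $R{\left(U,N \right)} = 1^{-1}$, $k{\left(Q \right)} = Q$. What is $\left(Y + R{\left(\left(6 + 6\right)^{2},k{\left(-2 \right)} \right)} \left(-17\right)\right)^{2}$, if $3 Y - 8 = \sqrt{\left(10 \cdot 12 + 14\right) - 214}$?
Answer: $\frac{1769}{9} - \frac{344 i \sqrt{5}}{9} \approx 196.56 - 85.468 i$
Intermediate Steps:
$R{\left(U,N \right)} = 1$
$Y = \frac{8}{3} + \frac{4 i \sqrt{5}}{3}$ ($Y = \frac{8}{3} + \frac{\sqrt{\left(10 \cdot 12 + 14\right) - 214}}{3} = \frac{8}{3} + \frac{\sqrt{\left(120 + 14\right) - 214}}{3} = \frac{8}{3} + \frac{\sqrt{134 - 214}}{3} = \frac{8}{3} + \frac{\sqrt{-80}}{3} = \frac{8}{3} + \frac{4 i \sqrt{5}}{3} \approx 2.6667 + 2.9814 i$)
$\left(Y + R{\left(\left(6 + 6\right)^{2},k{\left(-2 \right)} \right)} \left(-17\right)\right)^{2} = \left(\left(\frac{8}{3} + \frac{4 i \sqrt{5}}{3}\right) + 1 \left(-17\right)\right)^{2} = \left(\left(\frac{8}{3} + \frac{4 i \sqrt{5}}{3}\right) - 17\right)^{2} = \left(- \frac{43}{3} + \frac{4 i \sqrt{5}}{3}\right)^{2}$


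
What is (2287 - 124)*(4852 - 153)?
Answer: 10163937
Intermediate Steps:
(2287 - 124)*(4852 - 153) = 2163*4699 = 10163937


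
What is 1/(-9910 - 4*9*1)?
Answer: -1/9946 ≈ -0.00010054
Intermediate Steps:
1/(-9910 - 4*9*1) = 1/(-9910 - 36*1) = 1/(-9910 - 36) = 1/(-9946) = -1/9946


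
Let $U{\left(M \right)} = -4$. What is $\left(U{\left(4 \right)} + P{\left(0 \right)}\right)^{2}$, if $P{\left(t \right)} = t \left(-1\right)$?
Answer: $16$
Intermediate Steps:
$P{\left(t \right)} = - t$
$\left(U{\left(4 \right)} + P{\left(0 \right)}\right)^{2} = \left(-4 - 0\right)^{2} = \left(-4 + 0\right)^{2} = \left(-4\right)^{2} = 16$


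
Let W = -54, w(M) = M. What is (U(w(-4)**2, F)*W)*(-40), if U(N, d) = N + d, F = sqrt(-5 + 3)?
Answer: 34560 + 2160*I*sqrt(2) ≈ 34560.0 + 3054.7*I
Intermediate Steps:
F = I*sqrt(2) (F = sqrt(-2) = I*sqrt(2) ≈ 1.4142*I)
(U(w(-4)**2, F)*W)*(-40) = (((-4)**2 + I*sqrt(2))*(-54))*(-40) = ((16 + I*sqrt(2))*(-54))*(-40) = (-864 - 54*I*sqrt(2))*(-40) = 34560 + 2160*I*sqrt(2)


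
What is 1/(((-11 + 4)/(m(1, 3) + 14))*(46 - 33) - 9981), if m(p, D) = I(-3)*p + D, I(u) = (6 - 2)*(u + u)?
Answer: -1/9968 ≈ -0.00010032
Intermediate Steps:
I(u) = 8*u (I(u) = 4*(2*u) = 8*u)
m(p, D) = D - 24*p (m(p, D) = (8*(-3))*p + D = -24*p + D = D - 24*p)
1/(((-11 + 4)/(m(1, 3) + 14))*(46 - 33) - 9981) = 1/(((-11 + 4)/((3 - 24*1) + 14))*(46 - 33) - 9981) = 1/(-7/((3 - 24) + 14)*13 - 9981) = 1/(-7/(-21 + 14)*13 - 9981) = 1/(-7/(-7)*13 - 9981) = 1/(-7*(-⅐)*13 - 9981) = 1/(1*13 - 9981) = 1/(13 - 9981) = 1/(-9968) = -1/9968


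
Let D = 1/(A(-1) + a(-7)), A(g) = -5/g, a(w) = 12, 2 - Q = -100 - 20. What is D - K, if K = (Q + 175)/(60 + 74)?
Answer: -4915/2278 ≈ -2.1576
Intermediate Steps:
Q = 122 (Q = 2 - (-100 - 20) = 2 - 1*(-120) = 2 + 120 = 122)
K = 297/134 (K = (122 + 175)/(60 + 74) = 297/134 ≈ 2.2164)
D = 1/17 (D = 1/(-5/(-1) + 12) = 1/(-5*(-1) + 12) = 1/(5 + 12) = 1/17 ≈ 0.058824)
D - K = 1/17 - 1*297/134 = 1/17 - 297/134 = -4915/2278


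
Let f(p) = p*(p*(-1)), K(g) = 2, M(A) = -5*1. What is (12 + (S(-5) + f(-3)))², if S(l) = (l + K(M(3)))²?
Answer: 144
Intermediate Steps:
M(A) = -5
S(l) = (2 + l)² (S(l) = (l + 2)² = (2 + l)²)
f(p) = -p² (f(p) = p*(-p) = -p²)
(12 + (S(-5) + f(-3)))² = (12 + ((2 - 5)² - 1*(-3)²))² = (12 + ((-3)² - 1*9))² = (12 + (9 - 9))² = (12 + 0)² = 12² = 144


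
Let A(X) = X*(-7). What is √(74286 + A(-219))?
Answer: √75819 ≈ 275.35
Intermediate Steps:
A(X) = -7*X
√(74286 + A(-219)) = √(74286 - 7*(-219)) = √(74286 + 1533) = √75819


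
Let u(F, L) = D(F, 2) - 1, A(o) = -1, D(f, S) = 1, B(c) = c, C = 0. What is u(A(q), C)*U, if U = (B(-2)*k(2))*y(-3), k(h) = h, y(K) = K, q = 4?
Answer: 0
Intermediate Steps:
u(F, L) = 0 (u(F, L) = 1 - 1 = 0)
U = 12 (U = -2*2*(-3) = -4*(-3) = 12)
u(A(q), C)*U = 0*12 = 0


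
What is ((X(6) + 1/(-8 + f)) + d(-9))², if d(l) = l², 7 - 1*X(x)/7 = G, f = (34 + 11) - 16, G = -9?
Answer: 16434916/441 ≈ 37267.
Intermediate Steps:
f = 29 (f = 45 - 16 = 29)
X(x) = 112 (X(x) = 49 - 7*(-9) = 49 + 63 = 112)
((X(6) + 1/(-8 + f)) + d(-9))² = ((112 + 1/(-8 + 29)) + (-9)²)² = ((112 + 1/21) + 81)² = (2353/21 + 81)² = (4054/21)² = 16434916/441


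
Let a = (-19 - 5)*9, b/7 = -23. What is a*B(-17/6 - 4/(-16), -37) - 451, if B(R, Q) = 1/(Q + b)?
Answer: -4949/11 ≈ -449.91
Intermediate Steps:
b = -161 (b = 7*(-23) = -161)
B(R, Q) = 1/(-161 + Q) (B(R, Q) = 1/(Q - 161) = 1/(-161 + Q))
a = -216 (a = -24*9 = -216)
a*B(-17/6 - 4/(-16), -37) - 451 = -216/(-161 - 37) - 451 = -216/(-198) - 451 = -216*(-1/198) - 451 = 12/11 - 451 = -4949/11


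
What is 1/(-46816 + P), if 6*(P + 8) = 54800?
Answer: -3/113072 ≈ -2.6532e-5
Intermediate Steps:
P = 27376/3 (P = -8 + (⅙)*54800 = -8 + 27400/3 = 27376/3 ≈ 9125.3)
1/(-46816 + P) = 1/(-46816 + 27376/3) = 1/(-113072/3) = -3/113072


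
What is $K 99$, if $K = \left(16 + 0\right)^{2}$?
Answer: $25344$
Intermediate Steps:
$K = 256$ ($K = 16^{2} = 256$)
$K 99 = 256 \cdot 99 = 25344$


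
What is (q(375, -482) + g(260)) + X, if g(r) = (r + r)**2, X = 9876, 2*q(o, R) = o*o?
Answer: 701177/2 ≈ 3.5059e+5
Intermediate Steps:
q(o, R) = o**2/2 (q(o, R) = (o*o)/2 = o**2/2)
g(r) = 4*r**2 (g(r) = (2*r)**2 = 4*r**2)
(q(375, -482) + g(260)) + X = ((1/2)*375**2 + 4*260**2) + 9876 = ((1/2)*140625 + 4*67600) + 9876 = (140625/2 + 270400) + 9876 = 681425/2 + 9876 = 701177/2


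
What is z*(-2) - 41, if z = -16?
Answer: -9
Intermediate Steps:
z*(-2) - 41 = -16*(-2) - 41 = 32 - 41 = -9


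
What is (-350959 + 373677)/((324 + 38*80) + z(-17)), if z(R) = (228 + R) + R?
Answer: 11359/1779 ≈ 6.3850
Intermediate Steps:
z(R) = 228 + 2*R
(-350959 + 373677)/((324 + 38*80) + z(-17)) = (-350959 + 373677)/((324 + 38*80) + (228 + 2*(-17))) = 22718/((324 + 3040) + (228 - 34)) = 22718/(3364 + 194) = 22718/3558 = 22718*(1/3558) = 11359/1779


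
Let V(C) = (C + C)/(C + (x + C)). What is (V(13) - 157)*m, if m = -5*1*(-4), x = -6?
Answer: -3114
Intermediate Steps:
V(C) = 2*C/(-6 + 2*C) (V(C) = (C + C)/(C + (-6 + C)) = (2*C)/(-6 + 2*C) = 2*C/(-6 + 2*C))
m = 20 (m = -5*(-4) = 20)
(V(13) - 157)*m = (13/(-3 + 13) - 157)*20 = (13/10 - 157)*20 = -1557/10*20 = -3114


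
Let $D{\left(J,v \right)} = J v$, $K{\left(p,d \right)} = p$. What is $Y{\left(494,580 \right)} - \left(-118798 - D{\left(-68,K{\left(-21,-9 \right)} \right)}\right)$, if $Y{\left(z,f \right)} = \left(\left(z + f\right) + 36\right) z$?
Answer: $668566$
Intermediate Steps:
$Y{\left(z,f \right)} = z \left(36 + f + z\right)$ ($Y{\left(z,f \right)} = \left(\left(f + z\right) + 36\right) z = \left(36 + f + z\right) z = z \left(36 + f + z\right)$)
$Y{\left(494,580 \right)} - \left(-118798 - D{\left(-68,K{\left(-21,-9 \right)} \right)}\right) = 494 \left(36 + 580 + 494\right) - \left(-118798 - \left(-68\right) \left(-21\right)\right) = 494 \cdot 1110 - \left(-118798 - 1428\right) = 548340 - \left(-118798 - 1428\right) = 548340 - -120226 = 548340 + 120226 = 668566$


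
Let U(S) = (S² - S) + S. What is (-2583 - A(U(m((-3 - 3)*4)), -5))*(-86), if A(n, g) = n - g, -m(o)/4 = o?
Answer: 1015144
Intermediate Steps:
m(o) = -4*o
U(S) = S²
(-2583 - A(U(m((-3 - 3)*4)), -5))*(-86) = (-2583 - ((-4*(-3 - 3)*4)² - 1*(-5)))*(-86) = (-2583 - ((-(-24)*4)² + 5))*(-86) = (-2583 - ((-4*(-24))² + 5))*(-86) = (-2583 - (96² + 5))*(-86) = (-2583 - (9216 + 5))*(-86) = (-2583 - 1*9221)*(-86) = (-2583 - 9221)*(-86) = -11804*(-86) = 1015144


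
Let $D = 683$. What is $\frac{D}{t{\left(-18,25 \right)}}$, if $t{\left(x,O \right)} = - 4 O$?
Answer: $- \frac{683}{100} \approx -6.83$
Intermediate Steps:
$\frac{D}{t{\left(-18,25 \right)}} = \frac{683}{\left(-4\right) 25} = \frac{683}{-100} = 683 \left(- \frac{1}{100}\right) = - \frac{683}{100}$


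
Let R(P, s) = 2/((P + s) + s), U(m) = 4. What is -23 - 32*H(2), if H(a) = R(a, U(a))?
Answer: -147/5 ≈ -29.400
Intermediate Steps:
R(P, s) = 2/(P + 2*s)
H(a) = 2/(8 + a) (H(a) = 2/(a + 2*4) = 2/(a + 8) = 2/(8 + a))
-23 - 32*H(2) = -23 - 64/(8 + 2) = -23 - 64/10 = -23 - 32*⅕ = -23 - 32/5 = -147/5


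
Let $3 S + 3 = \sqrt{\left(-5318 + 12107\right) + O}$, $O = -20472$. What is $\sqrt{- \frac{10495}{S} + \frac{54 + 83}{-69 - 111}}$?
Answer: $\frac{\sqrt{5} \sqrt{\frac{5666889 + 137 i \sqrt{13683}}{3 - i \sqrt{13683}}}}{30} \approx 11.73 + 11.466 i$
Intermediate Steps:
$S = -1 + \frac{i \sqrt{13683}}{3}$ ($S = -1 + \frac{\sqrt{\left(-5318 + 12107\right) - 20472}}{3} = -1 + \frac{\sqrt{6789 - 20472}}{3} = -1 + \frac{\sqrt{-13683}}{3} = -1 + \frac{i \sqrt{13683}}{3} \approx -1.0 + 38.991 i$)
$\sqrt{- \frac{10495}{S} + \frac{54 + 83}{-69 - 111}} = \sqrt{- \frac{10495}{-1 + \frac{i \sqrt{13683}}{3}} + \frac{54 + 83}{-69 - 111}} = \sqrt{- \frac{10495}{-1 + \frac{i \sqrt{13683}}{3}} + \frac{137}{-180}} = \sqrt{- \frac{10495}{-1 + \frac{i \sqrt{13683}}{3}} + 137 \left(- \frac{1}{180}\right)} = \sqrt{- \frac{10495}{-1 + \frac{i \sqrt{13683}}{3}} - \frac{137}{180}} = \sqrt{- \frac{137}{180} - \frac{10495}{-1 + \frac{i \sqrt{13683}}{3}}}$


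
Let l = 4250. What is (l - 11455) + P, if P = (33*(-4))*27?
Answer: -10769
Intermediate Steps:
P = -3564 (P = -132*27 = -3564)
(l - 11455) + P = (4250 - 11455) - 3564 = -7205 - 3564 = -10769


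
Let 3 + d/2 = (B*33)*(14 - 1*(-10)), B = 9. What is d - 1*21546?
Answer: -7296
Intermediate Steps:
d = 14250 (d = -6 + 2*((9*33)*(14 - 1*(-10))) = -6 + 2*(297*(14 + 10)) = -6 + 2*(297*24) = -6 + 2*7128 = -6 + 14256 = 14250)
d - 1*21546 = 14250 - 1*21546 = 14250 - 21546 = -7296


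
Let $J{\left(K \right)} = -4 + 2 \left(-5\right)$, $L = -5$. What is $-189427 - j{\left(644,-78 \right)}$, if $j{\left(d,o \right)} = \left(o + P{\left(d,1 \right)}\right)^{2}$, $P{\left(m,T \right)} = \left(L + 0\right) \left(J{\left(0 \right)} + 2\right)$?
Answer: $-189751$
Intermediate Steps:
$J{\left(K \right)} = -14$ ($J{\left(K \right)} = -4 - 10 = -14$)
$P{\left(m,T \right)} = 60$ ($P{\left(m,T \right)} = \left(-5 + 0\right) \left(-14 + 2\right) = \left(-5\right) \left(-12\right) = 60$)
$j{\left(d,o \right)} = \left(60 + o\right)^{2}$ ($j{\left(d,o \right)} = \left(o + 60\right)^{2} = \left(60 + o\right)^{2}$)
$-189427 - j{\left(644,-78 \right)} = -189427 - \left(60 - 78\right)^{2} = -189427 - \left(-18\right)^{2} = -189427 - 324 = -189751$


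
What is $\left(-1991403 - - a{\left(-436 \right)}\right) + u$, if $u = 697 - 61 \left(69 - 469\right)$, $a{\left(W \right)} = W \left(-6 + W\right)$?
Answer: $-1773594$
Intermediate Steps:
$u = 25097$ ($u = 697 - 61 \left(69 - 469\right) = 697 - -24400 = 697 + 24400 = 25097$)
$\left(-1991403 - - a{\left(-436 \right)}\right) + u = \left(-1991403 - - \left(-436\right) \left(-6 - 436\right)\right) + 25097 = \left(-1991403 - - \left(-436\right) \left(-442\right)\right) + 25097 = \left(-1991403 - \left(-1\right) 192712\right) + 25097 = \left(-1991403 - -192712\right) + 25097 = \left(-1991403 + 192712\right) + 25097 = -1798691 + 25097 = -1773594$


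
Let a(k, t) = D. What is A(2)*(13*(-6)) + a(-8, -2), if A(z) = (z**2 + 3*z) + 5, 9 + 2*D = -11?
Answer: -1180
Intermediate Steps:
D = -10 (D = -9/2 + (1/2)*(-11) = -9/2 - 11/2 = -10)
a(k, t) = -10
A(z) = 5 + z**2 + 3*z
A(2)*(13*(-6)) + a(-8, -2) = (5 + 2**2 + 3*2)*(13*(-6)) - 10 = (5 + 4 + 6)*(-78) - 10 = 15*(-78) - 10 = -1170 - 10 = -1180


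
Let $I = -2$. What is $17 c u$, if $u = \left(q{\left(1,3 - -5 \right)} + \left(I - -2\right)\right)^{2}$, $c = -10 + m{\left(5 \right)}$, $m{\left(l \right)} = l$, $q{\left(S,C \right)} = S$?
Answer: $-85$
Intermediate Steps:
$c = -5$ ($c = -10 + 5 = -5$)
$u = 1$ ($u = \left(1 - 0\right)^{2} = \left(1 + \left(-2 + 2\right)\right)^{2} = \left(1 + 0\right)^{2} = 1^{2} = 1$)
$17 c u = 17 \left(-5\right) 1 = \left(-85\right) 1 = -85$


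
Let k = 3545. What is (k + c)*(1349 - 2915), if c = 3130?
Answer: -10453050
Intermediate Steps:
(k + c)*(1349 - 2915) = (3545 + 3130)*(1349 - 2915) = 6675*(-1566) = -10453050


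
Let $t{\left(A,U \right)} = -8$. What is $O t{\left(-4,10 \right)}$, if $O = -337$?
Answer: $2696$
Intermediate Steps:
$O t{\left(-4,10 \right)} = \left(-337\right) \left(-8\right) = 2696$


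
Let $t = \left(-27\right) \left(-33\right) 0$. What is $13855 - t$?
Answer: $13855$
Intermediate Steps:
$t = 0$ ($t = 891 \cdot 0 = 0$)
$13855 - t = 13855 - 0 = 13855 + 0 = 13855$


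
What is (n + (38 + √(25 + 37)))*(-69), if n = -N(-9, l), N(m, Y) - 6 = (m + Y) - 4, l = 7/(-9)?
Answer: -9476/3 - 69*√62 ≈ -3702.0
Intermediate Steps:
l = -7/9 (l = 7*(-⅑) = -7/9 ≈ -0.77778)
N(m, Y) = 2 + Y + m (N(m, Y) = 6 + ((m + Y) - 4) = 6 + ((Y + m) - 4) = 6 + (-4 + Y + m) = 2 + Y + m)
n = 70/9 (n = -(2 - 7/9 - 9) = -1*(-70/9) = 70/9 ≈ 7.7778)
(n + (38 + √(25 + 37)))*(-69) = (70/9 + (38 + √(25 + 37)))*(-69) = (70/9 + (38 + √62))*(-69) = (412/9 + √62)*(-69) = -9476/3 - 69*√62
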